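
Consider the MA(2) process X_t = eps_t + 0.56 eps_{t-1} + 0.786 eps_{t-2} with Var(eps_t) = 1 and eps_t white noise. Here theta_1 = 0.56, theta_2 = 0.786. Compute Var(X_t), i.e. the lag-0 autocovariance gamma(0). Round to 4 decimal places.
\gamma(0) = 1.9314

For an MA(q) process X_t = eps_t + sum_i theta_i eps_{t-i} with
Var(eps_t) = sigma^2, the variance is
  gamma(0) = sigma^2 * (1 + sum_i theta_i^2).
  sum_i theta_i^2 = (0.56)^2 + (0.786)^2 = 0.3136 + 0.617796 = 0.931396.
  gamma(0) = 1 * (1 + 0.931396) = 1 * 1.931396 = 1.931396, which rounds to 1.9314.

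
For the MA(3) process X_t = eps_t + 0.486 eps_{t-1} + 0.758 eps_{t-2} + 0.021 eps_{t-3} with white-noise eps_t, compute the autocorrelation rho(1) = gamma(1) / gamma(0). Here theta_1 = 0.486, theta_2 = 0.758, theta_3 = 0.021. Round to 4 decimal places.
\rho(1) = 0.4805

For an MA(q) process with theta_0 = 1, the autocovariance is
  gamma(k) = sigma^2 * sum_{i=0..q-k} theta_i * theta_{i+k},
and rho(k) = gamma(k) / gamma(0). Sigma^2 cancels.
  numerator   = (1)*(0.486) + (0.486)*(0.758) + (0.758)*(0.021) = 0.870306.
  denominator = (1)^2 + (0.486)^2 + (0.758)^2 + (0.021)^2 = 1.811201.
  rho(1) = 0.870306 / 1.811201 = 0.4805.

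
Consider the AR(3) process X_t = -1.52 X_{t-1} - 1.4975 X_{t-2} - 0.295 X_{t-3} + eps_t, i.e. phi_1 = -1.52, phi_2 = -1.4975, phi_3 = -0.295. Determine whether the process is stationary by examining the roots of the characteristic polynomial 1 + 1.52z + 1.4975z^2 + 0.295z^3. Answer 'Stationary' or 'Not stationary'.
\text{Not stationary}

The AR(p) characteristic polynomial is P(z) = 1 + 1.52z + 1.4975z^2 + 0.295z^3.
Stationarity requires all roots to lie outside the unit circle, i.e. |z| > 1 for every root.
Degree 3: look for a simple real root z0 first, then factor out (1 - z/z0) and solve the remaining quadratic.
Testing z0 = -4: P(-4) = 1 + (1.52)(-4) + (1.4975)(-4)^2 + (0.295)(-4)^3
  = 1 + (-6.08) + (23.96) + (-18.88) = 0.  So z_0 = -4 is a root, |z_0| = 4.
Divide out the factor (1 + 0.25 z) = (1 - z/z0) (since 1/z0 = -0.25):
  P(z) = (1 + 0.25 z)(1 + (1.27) z + (1.18) z^2)
  [check: z-coef 1.27 - (-0.25) = 1.52; z^2-coef 1.18 - (-0.25)(1.27) = 1.4975; z^3-coef -(-0.25)(1.18) = 0.295.]
Remaining roots from the quadratic factor 1 + (1.27) z + (1.18) z^2:
  Set 1 + (1.27) z + (1.18) z^2 = 0, i.e. a z^2 + b z + c = 0 with a = 1.18, b = 1.27, c = 1.
  Discriminant D = b^2 - 4ac = (1.27)^2 - 4*(1.18)*1 = 1.6129 - (4.72) = -3.1071.
  D < 0, so the roots are the complex-conjugate pair z = (-b +/- i sqrt(-D)) / (2a) = -0.5381 +/- 0.7469i.
  For a conjugate pair |z|^2 = z * conj(z) = (product of roots) = c/a = 1/(1.18) = 0.847458, so |z| = sqrt(0.847458) = 0.9206 for both roots.
Moduli of all roots: 4.0000, 0.9206, 0.9206.
All moduli strictly greater than 1? No.
Verdict: Not stationary.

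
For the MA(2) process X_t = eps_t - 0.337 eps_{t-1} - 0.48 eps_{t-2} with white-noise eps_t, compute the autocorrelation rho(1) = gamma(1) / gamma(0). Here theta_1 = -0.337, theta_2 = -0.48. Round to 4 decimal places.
\rho(1) = -0.1304

For an MA(q) process with theta_0 = 1, the autocovariance is
  gamma(k) = sigma^2 * sum_{i=0..q-k} theta_i * theta_{i+k},
and rho(k) = gamma(k) / gamma(0). Sigma^2 cancels.
  numerator   = (1)*(-0.337) + (-0.337)*(-0.48) = -0.17524.
  denominator = (1)^2 + (-0.337)^2 + (-0.48)^2 = 1.343969.
  rho(1) = -0.17524 / 1.343969 = -0.1304.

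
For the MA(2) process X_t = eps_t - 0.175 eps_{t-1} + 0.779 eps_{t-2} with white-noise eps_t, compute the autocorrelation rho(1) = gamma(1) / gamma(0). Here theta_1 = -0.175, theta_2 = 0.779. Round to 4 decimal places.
\rho(1) = -0.1901

For an MA(q) process with theta_0 = 1, the autocovariance is
  gamma(k) = sigma^2 * sum_{i=0..q-k} theta_i * theta_{i+k},
and rho(k) = gamma(k) / gamma(0). Sigma^2 cancels.
  numerator   = (1)*(-0.175) + (-0.175)*(0.779) = -0.311325.
  denominator = (1)^2 + (-0.175)^2 + (0.779)^2 = 1.637466.
  rho(1) = -0.311325 / 1.637466 = -0.1901.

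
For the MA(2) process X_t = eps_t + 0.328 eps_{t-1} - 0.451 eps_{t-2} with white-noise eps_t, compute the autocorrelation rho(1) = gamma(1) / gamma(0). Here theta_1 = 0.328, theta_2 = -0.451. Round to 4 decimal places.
\rho(1) = 0.1374

For an MA(q) process with theta_0 = 1, the autocovariance is
  gamma(k) = sigma^2 * sum_{i=0..q-k} theta_i * theta_{i+k},
and rho(k) = gamma(k) / gamma(0). Sigma^2 cancels.
  numerator   = (1)*(0.328) + (0.328)*(-0.451) = 0.180072.
  denominator = (1)^2 + (0.328)^2 + (-0.451)^2 = 1.310985.
  rho(1) = 0.180072 / 1.310985 = 0.1374.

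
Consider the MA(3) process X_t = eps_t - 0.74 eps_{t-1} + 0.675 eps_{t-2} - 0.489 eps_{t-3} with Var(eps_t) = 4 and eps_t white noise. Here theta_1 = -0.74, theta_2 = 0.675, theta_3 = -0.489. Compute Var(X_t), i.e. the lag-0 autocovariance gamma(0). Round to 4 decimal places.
\gamma(0) = 8.9694

For an MA(q) process X_t = eps_t + sum_i theta_i eps_{t-i} with
Var(eps_t) = sigma^2, the variance is
  gamma(0) = sigma^2 * (1 + sum_i theta_i^2).
  sum_i theta_i^2 = (-0.74)^2 + (0.675)^2 + (-0.489)^2 = 0.5476 + 0.455625 + 0.239121 = 1.242346.
  gamma(0) = 4 * (1 + 1.242346) = 4 * 2.242346 = 8.969384, which rounds to 8.9694.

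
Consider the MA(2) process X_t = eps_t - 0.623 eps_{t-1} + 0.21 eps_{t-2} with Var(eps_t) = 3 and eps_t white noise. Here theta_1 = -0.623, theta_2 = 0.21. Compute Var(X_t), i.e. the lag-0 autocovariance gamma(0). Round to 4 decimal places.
\gamma(0) = 4.2967

For an MA(q) process X_t = eps_t + sum_i theta_i eps_{t-i} with
Var(eps_t) = sigma^2, the variance is
  gamma(0) = sigma^2 * (1 + sum_i theta_i^2).
  sum_i theta_i^2 = (-0.623)^2 + (0.21)^2 = 0.388129 + 0.0441 = 0.432229.
  gamma(0) = 3 * (1 + 0.432229) = 3 * 1.432229 = 4.296687, which rounds to 4.2967.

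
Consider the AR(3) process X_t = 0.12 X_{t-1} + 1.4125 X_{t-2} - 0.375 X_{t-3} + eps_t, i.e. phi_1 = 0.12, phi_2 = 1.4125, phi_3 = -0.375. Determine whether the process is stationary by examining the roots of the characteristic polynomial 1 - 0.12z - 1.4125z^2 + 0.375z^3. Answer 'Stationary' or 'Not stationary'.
\text{Not stationary}

The AR(p) characteristic polynomial is P(z) = 1 - 0.12z - 1.4125z^2 + 0.375z^3.
Stationarity requires all roots to lie outside the unit circle, i.e. |z| > 1 for every root.
Degree 3: look for a simple real root z0 first, then factor out (1 - z/z0) and solve the remaining quadratic.
Testing z0 = -0.8: P(-0.8) = 1 + (-0.12)(-0.8) + (-1.4125)(-0.8)^2 + (0.375)(-0.8)^3
  = 1 + (0.096) + (-0.904) + (-0.192) = 0.  So z_0 = -0.8 is a root, |z_0| = 0.8.
Divide out the factor (1 + 1.25 z) = (1 - z/z0) (since 1/z0 = -1.25):
  P(z) = (1 + 1.25 z)(1 + (-1.37) z + (0.3) z^2)
  [check: z-coef -1.37 - (-1.25) = -0.12; z^2-coef 0.3 - (-1.25)(-1.37) = -1.4125; z^3-coef -(-1.25)(0.3) = 0.375.]
Remaining roots from the quadratic factor 1 + (-1.37) z + (0.3) z^2:
  Set 1 + (-1.37) z + (0.3) z^2 = 0, i.e. a z^2 + b z + c = 0 with a = 0.3, b = -1.37, c = 1.
  Discriminant D = b^2 - 4ac = (-1.37)^2 - 4*(0.3)*1 = 1.8769 - (1.2) = 0.6769.
  D >= 0, so the roots are real: z = (-b +/- sqrt(D)) / (2a) = (1.37 +/- 0.822739) / (0.6).
    z_1 = (1.37 + 0.822739) / (0.6) = 3.6546,   |z_1| = 3.6546.
    z_2 = (1.37 - 0.822739) / (0.6) = 0.9121,   |z_2| = 0.9121.
Moduli of all roots: 0.8000, 3.6546, 0.9121.
All moduli strictly greater than 1? No.
Verdict: Not stationary.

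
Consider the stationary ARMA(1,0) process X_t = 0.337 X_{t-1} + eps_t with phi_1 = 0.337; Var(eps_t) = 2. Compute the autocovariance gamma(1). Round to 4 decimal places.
\gamma(1) = 0.7604

Multiply the model equation by X_{t-k} and take expectations. With theta_0 = psi_0 = 1 and psi_j the MA(infinity) weights, this gives
  gamma(k) - sum_i phi_i gamma(k-i) = c_k,
  c_k = sigma^2 * sum_{j=k..q} theta_j psi_{j-k}   (c_k = 0 for k > q),
using gamma(-m) = gamma(m).
Pure AR (q = 0): c_0 = sigma^2 = 2, c_k = 0 for k >= 1.
Equations for k = 0 and k = 1 (AR order 1):
  gamma(0) = phi_1 gamma(1) + c_0
  gamma(1) = phi_1 gamma(0) + c_1
Substituting the second into the first: gamma(0) (1 - phi_1^2) = c_0 + phi_1 c_1, so
  gamma(0) = c_0 / (1 - phi_1^2) = 2 / (1 - (0.337)^2) = 2 / 0.886431 = 2.256239.
  gamma(1) = phi_1 gamma(0) = (0.337)(2.256239) = 0.760352.
Therefore gamma(1) = 0.7604 (to 4 decimal places).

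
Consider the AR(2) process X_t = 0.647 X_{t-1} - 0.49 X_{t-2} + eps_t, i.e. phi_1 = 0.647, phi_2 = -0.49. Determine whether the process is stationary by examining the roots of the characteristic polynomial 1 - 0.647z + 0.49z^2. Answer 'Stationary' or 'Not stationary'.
\text{Stationary}

The AR(p) characteristic polynomial is P(z) = 1 - 0.647z + 0.49z^2.
Stationarity requires all roots to lie outside the unit circle, i.e. |z| > 1 for every root.
Set 1 + (-0.647) z + (0.49) z^2 = 0, i.e. a z^2 + b z + c = 0 with a = 0.49, b = -0.647, c = 1.
Discriminant D = b^2 - 4ac = (-0.647)^2 - 4*(0.49)*1 = 0.418609 - (1.96) = -1.541391.
D < 0, so the roots are the complex-conjugate pair z = (-b +/- i sqrt(-D)) / (2a) = 0.6602 +/- 1.2669i.
For a conjugate pair |z|^2 = z * conj(z) = (product of roots) = c/a = 1/(0.49) = 2.040816, so |z| = sqrt(2.040816) = 1.4286 for both roots.
Moduli of all roots: 1.4286, 1.4286.
All moduli strictly greater than 1? Yes.
Verdict: Stationary.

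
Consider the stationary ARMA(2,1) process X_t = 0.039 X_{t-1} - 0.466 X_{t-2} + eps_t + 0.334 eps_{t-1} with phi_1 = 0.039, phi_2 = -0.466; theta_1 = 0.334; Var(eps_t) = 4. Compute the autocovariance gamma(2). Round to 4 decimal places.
\gamma(2) = -2.6494

Multiply the model equation by X_{t-k} and take expectations. With theta_0 = psi_0 = 1 and psi_j the MA(infinity) weights, this gives
  gamma(k) - sum_i phi_i gamma(k-i) = c_k,
  c_k = sigma^2 * sum_{j=k..q} theta_j psi_{j-k}   (c_k = 0 for k > q),
using gamma(-m) = gamma(m).
psi-weights needed (psi_j = theta_j + sum_i phi_i psi_{j-i}):
  psi_1 = theta_1 + phi_1 = 0.334 + (0.039) = 0.373
Right-hand sides:
  c_0 = sigma^2 (1 + theta_1 psi_1) = 4 * (1 + (0.334)(0.373)) = 4 * 1.124582 = 4.498328
  c_1 = sigma^2 theta_1 = 4 * (0.334) = 1.336
  c_2 = 0
Equations for k = 0, 1, 2 (AR order 2, c_2 = 0):
  (E0) gamma(0) = phi_1 gamma(1) + phi_2 gamma(2) + c_0
  (E1) gamma(1) = phi_1 gamma(0) + phi_2 gamma(1) + c_1
  (E2) gamma(2) = phi_1 gamma(1) + phi_2 gamma(0)
From (E1): gamma(1) = A gamma(0) + B with
  A = phi_1 / (1 - phi_2) = 0.039 / 1.466 = 0.026603,   B = c_1 / (1 - phi_2) = 1.336 / 1.466 = 0.911323.
Insert (E2) into (E0): gamma(0) (1 - phi_2^2) = phi_1 (1 + phi_2) gamma(1) + c_0.
  phi_1 (1 + phi_2) = (0.039)(0.534) = 0.020826,   1 - phi_2^2 = 0.782844.
Replace gamma(1) by A gamma(0) + B and collect gamma(0):
  gamma(0) [0.782844 - (0.020826)(0.026603)] = (0.020826)(0.911323) + 4.498328
  gamma(0) * 0.78229 = 4.517307
  gamma(0) = 4.517307 / 0.78229 = 5.774467.
  gamma(1) = A gamma(0) + B = (0.026603)(5.774467) + (0.911323) = 1.064941.
  gamma(2) = phi_1 gamma(1) + phi_2 gamma(0) = (0.039)(1.064941) + (-0.466)(5.774467) = -2.649369.
Therefore gamma(2) = -2.6494 (to 4 decimal places).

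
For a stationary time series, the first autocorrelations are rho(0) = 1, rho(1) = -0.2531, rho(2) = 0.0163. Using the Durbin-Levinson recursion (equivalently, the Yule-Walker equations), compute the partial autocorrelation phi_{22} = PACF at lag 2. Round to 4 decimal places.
\phi_{22} = -0.0510

The PACF at lag k is phi_{kk}, the last component of the solution
to the Yule-Walker system G_k phi = r_k where
  (G_k)_{ij} = rho(|i - j|), (r_k)_i = rho(i), i,j = 1..k.
Equivalently, Durbin-Levinson gives phi_{kk} iteratively:
  phi_{11} = rho(1)
  phi_{kk} = [rho(k) - sum_{j=1..k-1} phi_{k-1,j} rho(k-j)]
            / [1 - sum_{j=1..k-1} phi_{k-1,j} rho(j)],
  phi_{k,j} = phi_{k-1,j} - phi_{kk} phi_{k-1,k-j},  j = 1..k-1.
Step k = 1:
  phi_11 = rho(1) = -0.2531.
Step k = 2:
  phi_22 = [rho(2) - phi_11 rho(1)] / [1 - phi_11 rho(1)] = [0.0163 - (-0.2531)(-0.2531)] / [1 - (-0.2531)(-0.2531)]
         = -0.04775961 / 0.93594039 = -0.051.
Therefore phi_{22} = -0.0510.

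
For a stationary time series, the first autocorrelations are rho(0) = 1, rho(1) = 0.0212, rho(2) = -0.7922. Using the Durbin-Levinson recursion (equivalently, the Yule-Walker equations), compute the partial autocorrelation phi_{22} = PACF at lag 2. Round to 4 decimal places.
\phi_{22} = -0.7930

The PACF at lag k is phi_{kk}, the last component of the solution
to the Yule-Walker system G_k phi = r_k where
  (G_k)_{ij} = rho(|i - j|), (r_k)_i = rho(i), i,j = 1..k.
Equivalently, Durbin-Levinson gives phi_{kk} iteratively:
  phi_{11} = rho(1)
  phi_{kk} = [rho(k) - sum_{j=1..k-1} phi_{k-1,j} rho(k-j)]
            / [1 - sum_{j=1..k-1} phi_{k-1,j} rho(j)],
  phi_{k,j} = phi_{k-1,j} - phi_{kk} phi_{k-1,k-j},  j = 1..k-1.
Step k = 1:
  phi_11 = rho(1) = 0.0212.
Step k = 2:
  phi_22 = [rho(2) - phi_11 rho(1)] / [1 - phi_11 rho(1)] = [-0.7922 - (0.0212)(0.0212)] / [1 - (0.0212)(0.0212)]
         = -0.79264944 / 0.99955056 = -0.793.
Therefore phi_{22} = -0.7930.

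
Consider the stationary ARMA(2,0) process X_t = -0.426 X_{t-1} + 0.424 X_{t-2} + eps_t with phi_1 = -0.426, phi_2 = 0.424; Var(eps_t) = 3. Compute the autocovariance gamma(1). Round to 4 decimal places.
\gamma(1) = -5.9712

Multiply the model equation by X_{t-k} and take expectations. With theta_0 = psi_0 = 1 and psi_j the MA(infinity) weights, this gives
  gamma(k) - sum_i phi_i gamma(k-i) = c_k,
  c_k = sigma^2 * sum_{j=k..q} theta_j psi_{j-k}   (c_k = 0 for k > q),
using gamma(-m) = gamma(m).
Pure AR (q = 0): c_0 = sigma^2 = 3, c_k = 0 for k >= 1.
Equations for k = 0, 1, 2 (AR order 2, c_2 = 0):
  (E0) gamma(0) = phi_1 gamma(1) + phi_2 gamma(2) + c_0
  (E1) gamma(1) = phi_1 gamma(0) + phi_2 gamma(1) + c_1
  (E2) gamma(2) = phi_1 gamma(1) + phi_2 gamma(0)
From (E1): gamma(1) = A gamma(0) + B with
  A = phi_1 / (1 - phi_2) = -0.426 / 0.576 = -0.739583,   B = c_1 / (1 - phi_2) = 0 / 0.576 = 0.
Insert (E2) into (E0): gamma(0) (1 - phi_2^2) = phi_1 (1 + phi_2) gamma(1) + c_0.
  phi_1 (1 + phi_2) = (-0.426)(1.424) = -0.606624,   1 - phi_2^2 = 0.820224.
Replace gamma(1) by A gamma(0) + B and collect gamma(0):
  gamma(0) [0.820224 - (-0.606624)(-0.739583)] = c_0 = 3
  gamma(0) * 0.371575 = 3
  gamma(0) = 3 / 0.371575 = 8.07374.
  gamma(1) = A gamma(0) = (-0.739583)(8.07374) = -5.971204.
Therefore gamma(1) = -5.9712 (to 4 decimal places).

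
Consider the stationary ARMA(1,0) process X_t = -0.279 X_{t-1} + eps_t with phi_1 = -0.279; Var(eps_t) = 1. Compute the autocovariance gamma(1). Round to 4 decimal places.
\gamma(1) = -0.3026

Multiply the model equation by X_{t-k} and take expectations. With theta_0 = psi_0 = 1 and psi_j the MA(infinity) weights, this gives
  gamma(k) - sum_i phi_i gamma(k-i) = c_k,
  c_k = sigma^2 * sum_{j=k..q} theta_j psi_{j-k}   (c_k = 0 for k > q),
using gamma(-m) = gamma(m).
Pure AR (q = 0): c_0 = sigma^2 = 1, c_k = 0 for k >= 1.
Equations for k = 0 and k = 1 (AR order 1):
  gamma(0) = phi_1 gamma(1) + c_0
  gamma(1) = phi_1 gamma(0) + c_1
Substituting the second into the first: gamma(0) (1 - phi_1^2) = c_0 + phi_1 c_1, so
  gamma(0) = c_0 / (1 - phi_1^2) = 1 / (1 - (-0.279)^2) = 1 / 0.922159 = 1.084412.
  gamma(1) = phi_1 gamma(0) = (-0.279)(1.084412) = -0.302551.
Therefore gamma(1) = -0.3026 (to 4 decimal places).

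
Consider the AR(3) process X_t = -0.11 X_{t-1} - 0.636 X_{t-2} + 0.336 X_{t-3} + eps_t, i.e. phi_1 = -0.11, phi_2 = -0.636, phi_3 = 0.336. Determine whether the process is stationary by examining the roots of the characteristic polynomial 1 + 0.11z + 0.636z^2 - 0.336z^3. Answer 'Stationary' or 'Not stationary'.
\text{Stationary}

The AR(p) characteristic polynomial is P(z) = 1 + 0.11z + 0.636z^2 - 0.336z^3.
Stationarity requires all roots to lie outside the unit circle, i.e. |z| > 1 for every root.
Degree 3: look for a simple real root z0 first, then factor out (1 - z/z0) and solve the remaining quadratic.
Testing z0 = 2.5: P(2.5) = 1 + (0.11)(2.5) + (0.636)(2.5)^2 + (-0.336)(2.5)^3
  = 1 + (0.275) + (3.975) + (-5.25) = 0.  So z_0 = 2.5 is a root, |z_0| = 2.5.
Divide out the factor (1 - 0.4 z) = (1 - z/z0) (since 1/z0 = 0.4):
  P(z) = (1 - 0.4 z)(1 + (0.51) z + (0.84) z^2)
  [check: z-coef 0.51 - (0.4) = 0.11; z^2-coef 0.84 - (0.4)(0.51) = 0.636; z^3-coef -(0.4)(0.84) = -0.336.]
Remaining roots from the quadratic factor 1 + (0.51) z + (0.84) z^2:
  Set 1 + (0.51) z + (0.84) z^2 = 0, i.e. a z^2 + b z + c = 0 with a = 0.84, b = 0.51, c = 1.
  Discriminant D = b^2 - 4ac = (0.51)^2 - 4*(0.84)*1 = 0.2601 - (3.36) = -3.0999.
  D < 0, so the roots are the complex-conjugate pair z = (-b +/- i sqrt(-D)) / (2a) = -0.3036 +/- 1.048i.
  For a conjugate pair |z|^2 = z * conj(z) = (product of roots) = c/a = 1/(0.84) = 1.190476, so |z| = sqrt(1.190476) = 1.0911 for both roots.
Moduli of all roots: 2.5000, 1.0911, 1.0911.
All moduli strictly greater than 1? Yes.
Verdict: Stationary.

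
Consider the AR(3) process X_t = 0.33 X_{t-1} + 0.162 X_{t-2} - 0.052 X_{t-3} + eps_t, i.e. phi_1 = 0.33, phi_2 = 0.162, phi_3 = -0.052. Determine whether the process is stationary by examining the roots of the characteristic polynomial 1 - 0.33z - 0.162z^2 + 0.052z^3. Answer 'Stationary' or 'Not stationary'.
\text{Stationary}

The AR(p) characteristic polynomial is P(z) = 1 - 0.33z - 0.162z^2 + 0.052z^3.
Stationarity requires all roots to lie outside the unit circle, i.e. |z| > 1 for every root.
Degree 3: look for a simple real root z0 first, then factor out (1 - z/z0) and solve the remaining quadratic.
Testing z0 = -2.5: P(-2.5) = 1 + (-0.33)(-2.5) + (-0.162)(-2.5)^2 + (0.052)(-2.5)^3
  = 1 + (0.825) + (-1.0125) + (-0.8125) = 0.  So z_0 = -2.5 is a root, |z_0| = 2.5.
Divide out the factor (1 + 0.4 z) = (1 - z/z0) (since 1/z0 = -0.4):
  P(z) = (1 + 0.4 z)(1 + (-0.73) z + (0.13) z^2)
  [check: z-coef -0.73 - (-0.4) = -0.33; z^2-coef 0.13 - (-0.4)(-0.73) = -0.162; z^3-coef -(-0.4)(0.13) = 0.052.]
Remaining roots from the quadratic factor 1 + (-0.73) z + (0.13) z^2:
  Set 1 + (-0.73) z + (0.13) z^2 = 0, i.e. a z^2 + b z + c = 0 with a = 0.13, b = -0.73, c = 1.
  Discriminant D = b^2 - 4ac = (-0.73)^2 - 4*(0.13)*1 = 0.5329 - (0.52) = 0.0129.
  D >= 0, so the roots are real: z = (-b +/- sqrt(D)) / (2a) = (0.73 +/- 0.113578) / (0.26).
    z_1 = (0.73 + 0.113578) / (0.26) = 3.2445,   |z_1| = 3.2445.
    z_2 = (0.73 - 0.113578) / (0.26) = 2.3709,   |z_2| = 2.3709.
Moduli of all roots: 2.5000, 3.2445, 2.3709.
All moduli strictly greater than 1? Yes.
Verdict: Stationary.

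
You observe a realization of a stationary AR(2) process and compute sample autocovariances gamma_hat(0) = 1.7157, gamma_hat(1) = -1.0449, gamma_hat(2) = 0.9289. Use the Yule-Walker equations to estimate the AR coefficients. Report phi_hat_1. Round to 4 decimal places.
\hat\phi_{1} = -0.4440

The Yule-Walker equations for an AR(p) process read, in matrix form,
  Gamma_p phi = r_p,   with   (Gamma_p)_{ij} = gamma(|i - j|),
                       (r_p)_i = gamma(i),   i,j = 1..p.
Substitute the sample gammas (Toeplitz matrix and right-hand side of size 2):
  Gamma_p = [[1.7157, -1.0449], [-1.0449, 1.7157]]
  r_p     = [-1.0449, 0.9289]
Written out:
  1.7157 phi_1 - 1.0449 phi_2 = -1.0449
  -1.0449 phi_1 + 1.7157 phi_2 = 0.9289
Solve by Cramer's rule:
  det = gamma(0)^2 - gamma(1)^2 = (1.7157)^2 - (-1.0449)^2 = 2.94362649 - 1.09181601 = 1.85181048
  phi_hat_1 = [gamma(1) gamma(0) - gamma(1) gamma(2)] / det = [(-1.0449)(1.7157) - (-1.0449)(0.9289)] / 1.85181048 = -0.82212732 / 1.85181048 = -0.444
  phi_hat_2 = [gamma(0) gamma(2) - gamma(1)^2] / det = [(1.7157)(0.9289) - (-1.0449)^2] / 1.85181048 = 0.50189772 / 1.85181048 = 0.271
So phi_hat = [-0.4440, 0.2710].
Therefore phi_hat_1 = -0.4440.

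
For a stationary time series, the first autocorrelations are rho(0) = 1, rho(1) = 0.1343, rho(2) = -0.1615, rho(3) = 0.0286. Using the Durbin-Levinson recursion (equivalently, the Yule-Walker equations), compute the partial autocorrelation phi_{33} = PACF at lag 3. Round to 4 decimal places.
\phi_{33} = 0.0830

The PACF at lag k is phi_{kk}, the last component of the solution
to the Yule-Walker system G_k phi = r_k where
  (G_k)_{ij} = rho(|i - j|), (r_k)_i = rho(i), i,j = 1..k.
Equivalently, Durbin-Levinson gives phi_{kk} iteratively:
  phi_{11} = rho(1)
  phi_{kk} = [rho(k) - sum_{j=1..k-1} phi_{k-1,j} rho(k-j)]
            / [1 - sum_{j=1..k-1} phi_{k-1,j} rho(j)],
  phi_{k,j} = phi_{k-1,j} - phi_{kk} phi_{k-1,k-j},  j = 1..k-1.
Step k = 1:
  phi_11 = rho(1) = 0.1343.
Step k = 2:
  phi_22 = [rho(2) - phi_11 rho(1)] / [1 - phi_11 rho(1)] = [-0.1615 - (0.1343)(0.1343)] / [1 - (0.1343)(0.1343)]
         = -0.17953649 / 0.98196351 = -0.182834.
  Update: phi_21 = phi_11 - phi_22 phi_11 = 0.1343 - (-0.182834)(0.1343) = 0.158855.
Step k = 3:
  phi_33 = [rho(3) - phi_21 rho(2) - phi_22 rho(1)] / [1 - phi_21 rho(1) - phi_22 rho(2)]
    numerator   = 0.0286 - (0.158855)(-0.1615) - (-0.182834)(0.1343) = 0.07880965
    denominator = 1 - (0.158855)(0.1343) - (-0.182834)(-0.1615) = 0.9491381
  phi_33 = 0.07880965 / 0.9491381 = 0.083.
Therefore phi_{33} = 0.0830.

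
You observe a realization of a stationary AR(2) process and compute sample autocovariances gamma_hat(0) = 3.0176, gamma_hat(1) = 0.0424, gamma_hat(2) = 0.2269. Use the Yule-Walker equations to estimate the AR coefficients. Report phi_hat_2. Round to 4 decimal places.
\hat\phi_{2} = 0.0750

The Yule-Walker equations for an AR(p) process read, in matrix form,
  Gamma_p phi = r_p,   with   (Gamma_p)_{ij} = gamma(|i - j|),
                       (r_p)_i = gamma(i),   i,j = 1..p.
Substitute the sample gammas (Toeplitz matrix and right-hand side of size 2):
  Gamma_p = [[3.0176, 0.0424], [0.0424, 3.0176]]
  r_p     = [0.0424, 0.2269]
Written out:
  3.0176 phi_1 + 0.0424 phi_2 = 0.0424
  0.0424 phi_1 + 3.0176 phi_2 = 0.2269
Solve by Cramer's rule:
  det = gamma(0)^2 - gamma(1)^2 = (3.0176)^2 - (0.0424)^2 = 9.10590976 - 0.00179776 = 9.104112
  phi_hat_1 = [gamma(1) gamma(0) - gamma(1) gamma(2)] / det = [(0.0424)(3.0176) - (0.0424)(0.2269)] / 9.104112 = 0.11832568 / 9.104112 = 0.013
  phi_hat_2 = [gamma(0) gamma(2) - gamma(1)^2] / det = [(3.0176)(0.2269) - (0.0424)^2] / 9.104112 = 0.68289568 / 9.104112 = 0.075
So phi_hat = [0.0130, 0.0750].
Therefore phi_hat_2 = 0.0750.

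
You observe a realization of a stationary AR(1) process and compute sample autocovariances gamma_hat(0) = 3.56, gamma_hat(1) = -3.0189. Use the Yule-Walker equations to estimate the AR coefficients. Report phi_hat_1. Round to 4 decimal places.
\hat\phi_{1} = -0.8480

The Yule-Walker equations for an AR(p) process read, in matrix form,
  Gamma_p phi = r_p,   with   (Gamma_p)_{ij} = gamma(|i - j|),
                       (r_p)_i = gamma(i),   i,j = 1..p.
Substitute the sample gammas (Toeplitz matrix and right-hand side of size 1):
  Gamma_p = [[3.56]]
  r_p     = [-3.0189]
With p = 1 this is the single equation gamma(0) phi_1 = gamma(1):
  phi_hat_1 = gamma(1) / gamma(0) = -3.0189 / 3.56 = -0.8480.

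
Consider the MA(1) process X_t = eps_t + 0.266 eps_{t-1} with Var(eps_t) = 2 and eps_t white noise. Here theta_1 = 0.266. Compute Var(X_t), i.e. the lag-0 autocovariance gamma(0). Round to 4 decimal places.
\gamma(0) = 2.1415

For an MA(q) process X_t = eps_t + sum_i theta_i eps_{t-i} with
Var(eps_t) = sigma^2, the variance is
  gamma(0) = sigma^2 * (1 + sum_i theta_i^2).
  sum_i theta_i^2 = (0.266)^2 = 0.070756.
  gamma(0) = 2 * (1 + 0.070756) = 2 * 1.070756 = 2.141512, which rounds to 2.1415.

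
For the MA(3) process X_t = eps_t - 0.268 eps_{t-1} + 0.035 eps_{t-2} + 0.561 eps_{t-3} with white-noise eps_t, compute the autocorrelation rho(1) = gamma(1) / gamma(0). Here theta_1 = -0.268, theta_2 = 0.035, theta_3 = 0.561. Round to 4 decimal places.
\rho(1) = -0.1857

For an MA(q) process with theta_0 = 1, the autocovariance is
  gamma(k) = sigma^2 * sum_{i=0..q-k} theta_i * theta_{i+k},
and rho(k) = gamma(k) / gamma(0). Sigma^2 cancels.
  numerator   = (1)*(-0.268) + (-0.268)*(0.035) + (0.035)*(0.561) = -0.257745.
  denominator = (1)^2 + (-0.268)^2 + (0.035)^2 + (0.561)^2 = 1.38777.
  rho(1) = -0.257745 / 1.38777 = -0.1857.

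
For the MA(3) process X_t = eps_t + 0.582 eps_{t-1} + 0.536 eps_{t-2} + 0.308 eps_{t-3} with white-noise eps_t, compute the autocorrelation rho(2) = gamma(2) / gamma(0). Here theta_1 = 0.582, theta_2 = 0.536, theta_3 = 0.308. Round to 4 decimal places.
\rho(2) = 0.4156

For an MA(q) process with theta_0 = 1, the autocovariance is
  gamma(k) = sigma^2 * sum_{i=0..q-k} theta_i * theta_{i+k},
and rho(k) = gamma(k) / gamma(0). Sigma^2 cancels.
  numerator   = (1)*(0.536) + (0.582)*(0.308) = 0.715256.
  denominator = (1)^2 + (0.582)^2 + (0.536)^2 + (0.308)^2 = 1.720884.
  rho(2) = 0.715256 / 1.720884 = 0.4156.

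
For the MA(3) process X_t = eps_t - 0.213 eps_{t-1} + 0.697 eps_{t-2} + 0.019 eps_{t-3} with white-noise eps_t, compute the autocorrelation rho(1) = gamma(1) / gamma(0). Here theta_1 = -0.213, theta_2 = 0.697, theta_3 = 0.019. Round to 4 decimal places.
\rho(1) = -0.2274

For an MA(q) process with theta_0 = 1, the autocovariance is
  gamma(k) = sigma^2 * sum_{i=0..q-k} theta_i * theta_{i+k},
and rho(k) = gamma(k) / gamma(0). Sigma^2 cancels.
  numerator   = (1)*(-0.213) + (-0.213)*(0.697) + (0.697)*(0.019) = -0.348218.
  denominator = (1)^2 + (-0.213)^2 + (0.697)^2 + (0.019)^2 = 1.531539.
  rho(1) = -0.348218 / 1.531539 = -0.2274.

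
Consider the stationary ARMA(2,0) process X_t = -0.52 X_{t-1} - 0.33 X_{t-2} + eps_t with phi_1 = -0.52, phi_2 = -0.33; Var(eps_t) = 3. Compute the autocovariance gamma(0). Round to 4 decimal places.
\gamma(0) = 3.9741

Multiply the model equation by X_{t-k} and take expectations. With theta_0 = psi_0 = 1 and psi_j the MA(infinity) weights, this gives
  gamma(k) - sum_i phi_i gamma(k-i) = c_k,
  c_k = sigma^2 * sum_{j=k..q} theta_j psi_{j-k}   (c_k = 0 for k > q),
using gamma(-m) = gamma(m).
Pure AR (q = 0): c_0 = sigma^2 = 3, c_k = 0 for k >= 1.
Equations for k = 0, 1, 2 (AR order 2, c_2 = 0):
  (E0) gamma(0) = phi_1 gamma(1) + phi_2 gamma(2) + c_0
  (E1) gamma(1) = phi_1 gamma(0) + phi_2 gamma(1) + c_1
  (E2) gamma(2) = phi_1 gamma(1) + phi_2 gamma(0)
From (E1): gamma(1) = A gamma(0) + B with
  A = phi_1 / (1 - phi_2) = -0.52 / 1.33 = -0.390977,   B = c_1 / (1 - phi_2) = 0 / 1.33 = 0.
Insert (E2) into (E0): gamma(0) (1 - phi_2^2) = phi_1 (1 + phi_2) gamma(1) + c_0.
  phi_1 (1 + phi_2) = (-0.52)(0.67) = -0.3484,   1 - phi_2^2 = 0.8911.
Replace gamma(1) by A gamma(0) + B and collect gamma(0):
  gamma(0) [0.8911 - (-0.3484)(-0.390977)] = c_0 = 3
  gamma(0) * 0.754883 = 3
  gamma(0) = 3 / 0.754883 = 3.974123.
Therefore gamma(0) = 3.9741 (to 4 decimal places).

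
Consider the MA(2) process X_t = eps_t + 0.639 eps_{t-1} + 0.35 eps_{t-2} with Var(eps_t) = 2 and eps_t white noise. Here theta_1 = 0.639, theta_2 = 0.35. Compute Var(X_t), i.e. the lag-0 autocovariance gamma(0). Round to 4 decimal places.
\gamma(0) = 3.0616

For an MA(q) process X_t = eps_t + sum_i theta_i eps_{t-i} with
Var(eps_t) = sigma^2, the variance is
  gamma(0) = sigma^2 * (1 + sum_i theta_i^2).
  sum_i theta_i^2 = (0.639)^2 + (0.35)^2 = 0.408321 + 0.1225 = 0.530821.
  gamma(0) = 2 * (1 + 0.530821) = 2 * 1.530821 = 3.061642, which rounds to 3.0616.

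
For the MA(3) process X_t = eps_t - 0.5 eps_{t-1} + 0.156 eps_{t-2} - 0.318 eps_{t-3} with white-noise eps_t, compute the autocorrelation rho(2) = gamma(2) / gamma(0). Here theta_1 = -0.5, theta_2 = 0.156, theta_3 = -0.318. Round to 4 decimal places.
\rho(2) = 0.2290

For an MA(q) process with theta_0 = 1, the autocovariance is
  gamma(k) = sigma^2 * sum_{i=0..q-k} theta_i * theta_{i+k},
and rho(k) = gamma(k) / gamma(0). Sigma^2 cancels.
  numerator   = (1)*(0.156) + (-0.5)*(-0.318) = 0.315.
  denominator = (1)^2 + (-0.5)^2 + (0.156)^2 + (-0.318)^2 = 1.37546.
  rho(2) = 0.315 / 1.37546 = 0.2290.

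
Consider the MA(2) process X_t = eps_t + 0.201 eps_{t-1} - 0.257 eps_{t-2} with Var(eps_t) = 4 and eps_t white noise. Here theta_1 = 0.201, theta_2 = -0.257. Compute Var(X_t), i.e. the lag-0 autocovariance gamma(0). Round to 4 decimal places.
\gamma(0) = 4.4258

For an MA(q) process X_t = eps_t + sum_i theta_i eps_{t-i} with
Var(eps_t) = sigma^2, the variance is
  gamma(0) = sigma^2 * (1 + sum_i theta_i^2).
  sum_i theta_i^2 = (0.201)^2 + (-0.257)^2 = 0.040401 + 0.066049 = 0.10645.
  gamma(0) = 4 * (1 + 0.10645) = 4 * 1.10645 = 4.4258.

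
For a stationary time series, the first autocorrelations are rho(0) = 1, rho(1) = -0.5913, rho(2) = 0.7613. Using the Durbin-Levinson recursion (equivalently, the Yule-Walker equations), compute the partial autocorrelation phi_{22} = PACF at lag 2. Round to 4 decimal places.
\phi_{22} = 0.6330

The PACF at lag k is phi_{kk}, the last component of the solution
to the Yule-Walker system G_k phi = r_k where
  (G_k)_{ij} = rho(|i - j|), (r_k)_i = rho(i), i,j = 1..k.
Equivalently, Durbin-Levinson gives phi_{kk} iteratively:
  phi_{11} = rho(1)
  phi_{kk} = [rho(k) - sum_{j=1..k-1} phi_{k-1,j} rho(k-j)]
            / [1 - sum_{j=1..k-1} phi_{k-1,j} rho(j)],
  phi_{k,j} = phi_{k-1,j} - phi_{kk} phi_{k-1,k-j},  j = 1..k-1.
Step k = 1:
  phi_11 = rho(1) = -0.5913.
Step k = 2:
  phi_22 = [rho(2) - phi_11 rho(1)] / [1 - phi_11 rho(1)] = [0.7613 - (-0.5913)(-0.5913)] / [1 - (-0.5913)(-0.5913)]
         = 0.41166431 / 0.65036431 = 0.633.
Therefore phi_{22} = 0.6330.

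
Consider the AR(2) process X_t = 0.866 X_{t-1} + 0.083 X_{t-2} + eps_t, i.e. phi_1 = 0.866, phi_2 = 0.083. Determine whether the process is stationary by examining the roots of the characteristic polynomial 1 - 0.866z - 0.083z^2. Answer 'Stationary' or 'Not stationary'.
\text{Stationary}

The AR(p) characteristic polynomial is P(z) = 1 - 0.866z - 0.083z^2.
Stationarity requires all roots to lie outside the unit circle, i.e. |z| > 1 for every root.
Set 1 + (-0.866) z + (-0.083) z^2 = 0, i.e. a z^2 + b z + c = 0 with a = -0.083, b = -0.866, c = 1.
Discriminant D = b^2 - 4ac = (-0.866)^2 - 4*(-0.083)*1 = 0.749956 - (-0.332) = 1.081956.
D >= 0, so the roots are real: z = (-b +/- sqrt(D)) / (2a) = (0.866 +/- 1.040171) / (-0.166).
  z_1 = (0.866 + 1.040171) / (-0.166) = -11.483,   |z_1| = 11.483.
  z_2 = (0.866 - 1.040171) / (-0.166) = 1.0492,   |z_2| = 1.0492.
Moduli of all roots: 11.4830, 1.0492.
All moduli strictly greater than 1? Yes.
Verdict: Stationary.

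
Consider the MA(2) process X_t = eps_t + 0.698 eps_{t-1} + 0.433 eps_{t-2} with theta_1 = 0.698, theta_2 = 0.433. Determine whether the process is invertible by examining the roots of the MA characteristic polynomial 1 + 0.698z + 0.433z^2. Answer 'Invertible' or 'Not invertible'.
\text{Invertible}

The MA(q) characteristic polynomial is P(z) = 1 + 0.698z + 0.433z^2.
Invertibility requires all roots to lie outside the unit circle, i.e. |z| > 1 for every root.
Set 1 + (0.698) z + (0.433) z^2 = 0, i.e. a z^2 + b z + c = 0 with a = 0.433, b = 0.698, c = 1.
Discriminant D = b^2 - 4ac = (0.698)^2 - 4*(0.433)*1 = 0.487204 - (1.732) = -1.244796.
D < 0, so the roots are the complex-conjugate pair z = (-b +/- i sqrt(-D)) / (2a) = -0.806 +/- 1.2883i.
For a conjugate pair |z|^2 = z * conj(z) = (product of roots) = c/a = 1/(0.433) = 2.309469, so |z| = sqrt(2.309469) = 1.5197 for both roots.
Moduli of all roots: 1.5197, 1.5197.
All moduli strictly greater than 1? Yes.
Verdict: Invertible.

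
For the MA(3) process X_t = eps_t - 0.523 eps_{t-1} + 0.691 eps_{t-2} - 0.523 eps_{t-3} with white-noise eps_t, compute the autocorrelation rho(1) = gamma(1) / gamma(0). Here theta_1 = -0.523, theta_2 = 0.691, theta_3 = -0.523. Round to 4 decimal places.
\rho(1) = -0.6153

For an MA(q) process with theta_0 = 1, the autocovariance is
  gamma(k) = sigma^2 * sum_{i=0..q-k} theta_i * theta_{i+k},
and rho(k) = gamma(k) / gamma(0). Sigma^2 cancels.
  numerator   = (1)*(-0.523) + (-0.523)*(0.691) + (0.691)*(-0.523) = -1.245786.
  denominator = (1)^2 + (-0.523)^2 + (0.691)^2 + (-0.523)^2 = 2.024539.
  rho(1) = -1.245786 / 2.024539 = -0.6153.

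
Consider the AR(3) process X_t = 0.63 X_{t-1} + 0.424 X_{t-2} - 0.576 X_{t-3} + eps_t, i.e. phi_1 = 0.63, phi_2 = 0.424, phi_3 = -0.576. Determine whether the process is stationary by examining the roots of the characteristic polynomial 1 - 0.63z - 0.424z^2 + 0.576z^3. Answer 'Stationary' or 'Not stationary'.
\text{Stationary}

The AR(p) characteristic polynomial is P(z) = 1 - 0.63z - 0.424z^2 + 0.576z^3.
Stationarity requires all roots to lie outside the unit circle, i.e. |z| > 1 for every root.
Degree 3: look for a simple real root z0 first, then factor out (1 - z/z0) and solve the remaining quadratic.
Testing z0 = -1.25: P(-1.25) = 1 + (-0.63)(-1.25) + (-0.424)(-1.25)^2 + (0.576)(-1.25)^3
  = 1 + (0.7875) + (-0.6625) + (-1.125) = 0.  So z_0 = -1.25 is a root, |z_0| = 1.25.
Divide out the factor (1 + 0.8 z) = (1 - z/z0) (since 1/z0 = -0.8):
  P(z) = (1 + 0.8 z)(1 + (-1.43) z + (0.72) z^2)
  [check: z-coef -1.43 - (-0.8) = -0.63; z^2-coef 0.72 - (-0.8)(-1.43) = -0.424; z^3-coef -(-0.8)(0.72) = 0.576.]
Remaining roots from the quadratic factor 1 + (-1.43) z + (0.72) z^2:
  Set 1 + (-1.43) z + (0.72) z^2 = 0, i.e. a z^2 + b z + c = 0 with a = 0.72, b = -1.43, c = 1.
  Discriminant D = b^2 - 4ac = (-1.43)^2 - 4*(0.72)*1 = 2.0449 - (2.88) = -0.8351.
  D < 0, so the roots are the complex-conjugate pair z = (-b +/- i sqrt(-D)) / (2a) = 0.9931 +/- 0.6346i.
  For a conjugate pair |z|^2 = z * conj(z) = (product of roots) = c/a = 1/(0.72) = 1.388889, so |z| = sqrt(1.388889) = 1.1785 for both roots.
Moduli of all roots: 1.2500, 1.1785, 1.1785.
All moduli strictly greater than 1? Yes.
Verdict: Stationary.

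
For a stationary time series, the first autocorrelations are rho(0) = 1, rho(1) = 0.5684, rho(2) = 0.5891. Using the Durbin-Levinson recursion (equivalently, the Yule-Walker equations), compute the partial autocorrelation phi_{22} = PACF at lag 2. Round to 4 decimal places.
\phi_{22} = 0.3930

The PACF at lag k is phi_{kk}, the last component of the solution
to the Yule-Walker system G_k phi = r_k where
  (G_k)_{ij} = rho(|i - j|), (r_k)_i = rho(i), i,j = 1..k.
Equivalently, Durbin-Levinson gives phi_{kk} iteratively:
  phi_{11} = rho(1)
  phi_{kk} = [rho(k) - sum_{j=1..k-1} phi_{k-1,j} rho(k-j)]
            / [1 - sum_{j=1..k-1} phi_{k-1,j} rho(j)],
  phi_{k,j} = phi_{k-1,j} - phi_{kk} phi_{k-1,k-j},  j = 1..k-1.
Step k = 1:
  phi_11 = rho(1) = 0.5684.
Step k = 2:
  phi_22 = [rho(2) - phi_11 rho(1)] / [1 - phi_11 rho(1)] = [0.5891 - (0.5684)(0.5684)] / [1 - (0.5684)(0.5684)]
         = 0.26602144 / 0.67692144 = 0.393.
Therefore phi_{22} = 0.3930.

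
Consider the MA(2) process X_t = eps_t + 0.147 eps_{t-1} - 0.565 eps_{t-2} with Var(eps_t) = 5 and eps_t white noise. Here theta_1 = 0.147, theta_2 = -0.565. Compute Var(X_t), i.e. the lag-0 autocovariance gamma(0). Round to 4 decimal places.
\gamma(0) = 6.7042

For an MA(q) process X_t = eps_t + sum_i theta_i eps_{t-i} with
Var(eps_t) = sigma^2, the variance is
  gamma(0) = sigma^2 * (1 + sum_i theta_i^2).
  sum_i theta_i^2 = (0.147)^2 + (-0.565)^2 = 0.021609 + 0.319225 = 0.340834.
  gamma(0) = 5 * (1 + 0.340834) = 5 * 1.340834 = 6.70417, which rounds to 6.7042.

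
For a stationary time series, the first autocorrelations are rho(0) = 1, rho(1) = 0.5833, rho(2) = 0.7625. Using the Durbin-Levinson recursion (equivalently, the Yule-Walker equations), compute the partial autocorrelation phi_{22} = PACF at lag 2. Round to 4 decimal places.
\phi_{22} = 0.6400

The PACF at lag k is phi_{kk}, the last component of the solution
to the Yule-Walker system G_k phi = r_k where
  (G_k)_{ij} = rho(|i - j|), (r_k)_i = rho(i), i,j = 1..k.
Equivalently, Durbin-Levinson gives phi_{kk} iteratively:
  phi_{11} = rho(1)
  phi_{kk} = [rho(k) - sum_{j=1..k-1} phi_{k-1,j} rho(k-j)]
            / [1 - sum_{j=1..k-1} phi_{k-1,j} rho(j)],
  phi_{k,j} = phi_{k-1,j} - phi_{kk} phi_{k-1,k-j},  j = 1..k-1.
Step k = 1:
  phi_11 = rho(1) = 0.5833.
Step k = 2:
  phi_22 = [rho(2) - phi_11 rho(1)] / [1 - phi_11 rho(1)] = [0.7625 - (0.5833)(0.5833)] / [1 - (0.5833)(0.5833)]
         = 0.42226111 / 0.65976111 = 0.64.
Therefore phi_{22} = 0.6400.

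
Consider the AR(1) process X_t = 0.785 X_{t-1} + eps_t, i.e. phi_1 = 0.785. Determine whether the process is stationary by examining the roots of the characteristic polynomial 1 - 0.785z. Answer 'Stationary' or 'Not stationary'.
\text{Stationary}

The AR(p) characteristic polynomial is P(z) = 1 - 0.785z.
Stationarity requires all roots to lie outside the unit circle, i.e. |z| > 1 for every root.
This is linear in z: 1 + (-0.785) z = 0  =>  z = -1/(-0.785) = 1.273885,  |z| = 1.273885.
Moduli of all roots: 1.2739.
All moduli strictly greater than 1? Yes.
Verdict: Stationary.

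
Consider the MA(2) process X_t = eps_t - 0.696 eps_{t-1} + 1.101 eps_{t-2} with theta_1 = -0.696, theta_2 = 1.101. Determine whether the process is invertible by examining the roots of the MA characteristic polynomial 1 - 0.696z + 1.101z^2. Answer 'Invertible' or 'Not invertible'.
\text{Not invertible}

The MA(q) characteristic polynomial is P(z) = 1 - 0.696z + 1.101z^2.
Invertibility requires all roots to lie outside the unit circle, i.e. |z| > 1 for every root.
Set 1 + (-0.696) z + (1.101) z^2 = 0, i.e. a z^2 + b z + c = 0 with a = 1.101, b = -0.696, c = 1.
Discriminant D = b^2 - 4ac = (-0.696)^2 - 4*(1.101)*1 = 0.484416 - (4.404) = -3.919584.
D < 0, so the roots are the complex-conjugate pair z = (-b +/- i sqrt(-D)) / (2a) = 0.3161 +/- 0.8991i.
For a conjugate pair |z|^2 = z * conj(z) = (product of roots) = c/a = 1/(1.101) = 0.908265, so |z| = sqrt(0.908265) = 0.953 for both roots.
Moduli of all roots: 0.9530, 0.9530.
All moduli strictly greater than 1? No.
Verdict: Not invertible.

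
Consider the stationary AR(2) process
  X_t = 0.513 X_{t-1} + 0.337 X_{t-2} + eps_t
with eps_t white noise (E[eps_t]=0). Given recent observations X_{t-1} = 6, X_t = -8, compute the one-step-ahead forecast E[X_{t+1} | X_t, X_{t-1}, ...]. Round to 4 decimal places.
E[X_{t+1} \mid \mathcal F_t] = -2.0820

For an AR(p) model X_t = c + sum_i phi_i X_{t-i} + eps_t, the
one-step-ahead conditional mean is
  E[X_{t+1} | X_t, ...] = c + sum_i phi_i X_{t+1-i}.
Substitute known values:
  E[X_{t+1} | ...] = (0.513) * (-8) + (0.337) * (6)
                   = -2.0820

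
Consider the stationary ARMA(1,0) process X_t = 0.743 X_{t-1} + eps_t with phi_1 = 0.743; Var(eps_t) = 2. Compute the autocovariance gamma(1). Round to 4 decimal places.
\gamma(1) = 3.3173

Multiply the model equation by X_{t-k} and take expectations. With theta_0 = psi_0 = 1 and psi_j the MA(infinity) weights, this gives
  gamma(k) - sum_i phi_i gamma(k-i) = c_k,
  c_k = sigma^2 * sum_{j=k..q} theta_j psi_{j-k}   (c_k = 0 for k > q),
using gamma(-m) = gamma(m).
Pure AR (q = 0): c_0 = sigma^2 = 2, c_k = 0 for k >= 1.
Equations for k = 0 and k = 1 (AR order 1):
  gamma(0) = phi_1 gamma(1) + c_0
  gamma(1) = phi_1 gamma(0) + c_1
Substituting the second into the first: gamma(0) (1 - phi_1^2) = c_0 + phi_1 c_1, so
  gamma(0) = c_0 / (1 - phi_1^2) = 2 / (1 - (0.743)^2) = 2 / 0.447951 = 4.464774.
  gamma(1) = phi_1 gamma(0) = (0.743)(4.464774) = 3.317327.
Therefore gamma(1) = 3.3173 (to 4 decimal places).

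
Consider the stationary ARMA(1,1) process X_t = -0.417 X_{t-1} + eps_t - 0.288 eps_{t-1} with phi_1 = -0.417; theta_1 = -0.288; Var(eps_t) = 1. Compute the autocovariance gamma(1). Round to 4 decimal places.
\gamma(1) = -0.9559

Multiply the model equation by X_{t-k} and take expectations. With theta_0 = psi_0 = 1 and psi_j the MA(infinity) weights, this gives
  gamma(k) - sum_i phi_i gamma(k-i) = c_k,
  c_k = sigma^2 * sum_{j=k..q} theta_j psi_{j-k}   (c_k = 0 for k > q),
using gamma(-m) = gamma(m).
psi-weights needed (psi_j = theta_j + sum_i phi_i psi_{j-i}):
  psi_1 = theta_1 + phi_1 = -0.288 + (-0.417) = -0.705
Right-hand sides:
  c_0 = sigma^2 (1 + theta_1 psi_1) = 1 * (1 + (-0.288)(-0.705)) = 1 * 1.20304 = 1.20304
  c_1 = sigma^2 theta_1 = 1 * (-0.288) = -0.288
  c_2 = 0
Equations for k = 0 and k = 1 (AR order 1):
  gamma(0) = phi_1 gamma(1) + c_0
  gamma(1) = phi_1 gamma(0) + c_1
Substituting the second into the first: gamma(0) (1 - phi_1^2) = c_0 + phi_1 c_1, so
  gamma(0) = (c_0 + phi_1 c_1) / (1 - phi_1^2) = (1.20304 + (-0.417)(-0.288)) / (1 - (-0.417)^2) = 1.323136 / 0.826111 = 1.601644.
  gamma(1) = phi_1 gamma(0) + c_1 = (-0.417)(1.601644) + (-0.288) = -0.955886.
Therefore gamma(1) = -0.9559 (to 4 decimal places).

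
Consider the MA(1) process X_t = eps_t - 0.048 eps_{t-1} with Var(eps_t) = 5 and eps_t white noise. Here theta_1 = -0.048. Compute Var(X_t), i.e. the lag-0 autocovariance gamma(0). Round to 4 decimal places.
\gamma(0) = 5.0115

For an MA(q) process X_t = eps_t + sum_i theta_i eps_{t-i} with
Var(eps_t) = sigma^2, the variance is
  gamma(0) = sigma^2 * (1 + sum_i theta_i^2).
  sum_i theta_i^2 = (-0.048)^2 = 0.002304.
  gamma(0) = 5 * (1 + 0.002304) = 5 * 1.002304 = 5.01152, which rounds to 5.0115.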